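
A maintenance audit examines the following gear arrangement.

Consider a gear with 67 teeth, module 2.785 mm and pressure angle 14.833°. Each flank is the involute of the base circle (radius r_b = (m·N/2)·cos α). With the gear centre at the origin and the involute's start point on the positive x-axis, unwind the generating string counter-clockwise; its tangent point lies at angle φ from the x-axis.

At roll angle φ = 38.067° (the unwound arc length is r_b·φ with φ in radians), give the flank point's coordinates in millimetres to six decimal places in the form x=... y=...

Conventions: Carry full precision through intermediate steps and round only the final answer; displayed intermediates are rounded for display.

class = single-mesh tooth geometry [base-circle involute, m = 2.785, 67T]
pitch radius r_p = m·N/2 = 2.785·67/2 = 93.297500
base radius r_b = r_p·cos α = 93.297500·cos 14.833° = 90.188464
roll angle φ = 38.067° = 0.66439449 rad
x = r_b·(cos φ + φ·sin φ) = 107.950569
y = r_b·(sin φ − φ·cos φ) = 8.433632

x=107.950569 y=8.433632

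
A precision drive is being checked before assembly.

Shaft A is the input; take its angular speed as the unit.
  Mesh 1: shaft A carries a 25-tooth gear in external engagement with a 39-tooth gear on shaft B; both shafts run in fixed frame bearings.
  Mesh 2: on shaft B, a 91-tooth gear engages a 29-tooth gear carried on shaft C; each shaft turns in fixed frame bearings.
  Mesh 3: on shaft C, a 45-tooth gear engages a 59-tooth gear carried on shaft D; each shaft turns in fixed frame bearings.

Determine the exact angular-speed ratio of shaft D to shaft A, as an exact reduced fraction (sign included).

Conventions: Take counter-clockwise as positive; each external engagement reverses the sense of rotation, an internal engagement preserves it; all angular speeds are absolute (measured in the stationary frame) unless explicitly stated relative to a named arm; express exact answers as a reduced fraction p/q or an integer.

-2625/1711

class = fixed-axis compound train [3 meshes; 3 ratios multiply, 3 sense flips]
mesh 1 [25T→39T]: running ratio 25/39, sense −
mesh 2 [91T→29T]: running ratio 175/87, sense +
mesh 3 [45T→59T]: running ratio 2625/1711, sense −
ω_out/ω_in = -2625/1711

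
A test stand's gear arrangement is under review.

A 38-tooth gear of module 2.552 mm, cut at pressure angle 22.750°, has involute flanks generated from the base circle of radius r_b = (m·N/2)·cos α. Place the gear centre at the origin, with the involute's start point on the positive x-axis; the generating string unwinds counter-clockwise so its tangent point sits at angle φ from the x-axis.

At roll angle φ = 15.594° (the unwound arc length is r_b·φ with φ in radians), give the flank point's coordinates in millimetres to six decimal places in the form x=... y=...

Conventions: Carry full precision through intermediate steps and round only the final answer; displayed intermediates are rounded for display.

x=46.341287 y=0.298279

recognized (one wheel, involute flank): single-mesh tooth geometry, m = 2.552, N = 38
pitch radius r_p = m·N/2 = 2.552·38/2 = 48.488000
base radius r_b = r_p·cos α = 48.488000·cos 22.750° = 44.715681
roll angle φ = 15.594° = 0.27216664 rad
x = r_b·(cos φ + φ·sin φ) = 46.341287
y = r_b·(sin φ − φ·cos φ) = 0.298279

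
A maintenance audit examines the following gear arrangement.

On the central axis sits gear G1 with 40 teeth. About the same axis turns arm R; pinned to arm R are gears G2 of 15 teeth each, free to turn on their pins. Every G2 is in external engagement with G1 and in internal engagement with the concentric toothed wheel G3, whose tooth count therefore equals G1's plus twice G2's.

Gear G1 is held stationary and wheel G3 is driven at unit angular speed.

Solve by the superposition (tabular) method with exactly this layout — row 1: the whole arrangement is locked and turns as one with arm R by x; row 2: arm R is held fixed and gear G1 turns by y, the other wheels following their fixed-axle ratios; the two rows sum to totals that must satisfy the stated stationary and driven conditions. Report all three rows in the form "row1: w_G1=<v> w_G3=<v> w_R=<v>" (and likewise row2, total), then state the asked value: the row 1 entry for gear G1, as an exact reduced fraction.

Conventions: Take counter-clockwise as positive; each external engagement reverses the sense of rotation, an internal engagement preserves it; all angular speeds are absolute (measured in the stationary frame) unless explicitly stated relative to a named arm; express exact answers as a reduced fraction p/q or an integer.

class = planetary set [G3 = 40+2·15 = 70; Willis about the carrier]
superposition row 1 [locked train]: every member turns x
superposition row 2 [arm held]: sun y, ring −(40/70)·y, arm 0
boundary: total ω_sun = x + y = 0 and total ω_ring = x − (40/70)·y = 1  ⇒  y = -7/11, x = 7/11
row 2 ring = −(40/70)·(-7/11) = 4/11
totals (row 1 + row 2): sun 7/11 + (-7/11) = 0, ring 7/11 + 4/11 = 1, arm 7/11 + 0 = 7/11
asked cell (row1, sun) = 7/11

row1: w_G1=7/11 w_G3=7/11 w_R=7/11
row2: w_G1=-7/11 w_G3=4/11 w_R=0
total: w_G1=0 w_G3=1 w_R=7/11
asked value: 7/11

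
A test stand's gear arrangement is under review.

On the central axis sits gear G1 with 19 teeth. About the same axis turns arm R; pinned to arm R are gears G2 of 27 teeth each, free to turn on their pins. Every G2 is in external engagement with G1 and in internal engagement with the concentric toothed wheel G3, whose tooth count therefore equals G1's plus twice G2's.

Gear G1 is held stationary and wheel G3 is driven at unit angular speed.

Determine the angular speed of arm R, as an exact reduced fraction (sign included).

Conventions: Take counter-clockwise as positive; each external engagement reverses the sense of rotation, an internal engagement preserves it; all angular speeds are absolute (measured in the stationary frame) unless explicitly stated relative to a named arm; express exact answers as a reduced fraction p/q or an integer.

73/92

topology: planetary set — G1 19T / G2 27T / G3 73T, arm = carrier (Willis)
ring teeth: 19 + 2·27 = 73
19(ω_sun−ω_arm) = −73(ω_ring−ω_arm),  ω_sun = 0, ω_ring = 1
19(0−ω_arm) = −73(1−ω_arm)  ⇒  92·ω_arm = 73  ⇒  ω_arm = 73/92
exact speed ratio = 73/92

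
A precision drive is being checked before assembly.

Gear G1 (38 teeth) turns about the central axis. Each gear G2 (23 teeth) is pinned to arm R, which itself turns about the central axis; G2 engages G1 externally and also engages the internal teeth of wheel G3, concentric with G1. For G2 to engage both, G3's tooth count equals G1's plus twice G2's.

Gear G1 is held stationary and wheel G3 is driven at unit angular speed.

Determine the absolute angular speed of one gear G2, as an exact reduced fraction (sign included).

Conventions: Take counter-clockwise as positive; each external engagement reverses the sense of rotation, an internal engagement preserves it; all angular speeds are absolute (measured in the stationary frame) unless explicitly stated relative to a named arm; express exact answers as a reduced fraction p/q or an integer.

class = planetary set [G3 = 38+2·23 = 84; Willis about the carrier]
ring teeth: 38 + 2·23 = 84
38(ω_sun−ω_arm) = −84(ω_ring−ω_arm),  ω_sun = 0, ω_ring = 1
38(0−ω_arm) = −84(1−ω_arm)  ⇒  122·ω_arm = 84  ⇒  ω_arm = 42/61
sun–planet mesh: 38·(0−42/61) = −23·(ω_p−ω_arm)  ⇒  ω_p−ω_arm = 1596/1403
ω_p = 42/61 + 1596/1403 = 42/23
exact speed ratio = 42/23

42/23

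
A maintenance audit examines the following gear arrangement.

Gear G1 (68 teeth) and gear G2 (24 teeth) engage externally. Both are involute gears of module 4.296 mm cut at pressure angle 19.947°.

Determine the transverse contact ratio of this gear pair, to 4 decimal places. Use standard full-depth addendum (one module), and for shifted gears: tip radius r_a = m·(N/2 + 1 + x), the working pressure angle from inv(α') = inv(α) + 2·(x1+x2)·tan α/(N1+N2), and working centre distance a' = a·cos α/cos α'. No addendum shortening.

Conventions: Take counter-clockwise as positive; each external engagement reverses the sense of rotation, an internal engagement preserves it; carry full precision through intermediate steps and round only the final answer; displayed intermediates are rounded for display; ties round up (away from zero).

1.7053

topology: single-mesh involute geometry — m = 4.296, 68T/24T pair
base radii: r_b1 = 137.301416, r_b2 = 48.459323
tip radii: r_a1 = 150.360000, r_a2 = 55.848000
no profile shift: α' = α, a' = a
action lengths: √(r_a1²−r_b1²) = 61.289892, √(r_a2²−r_b2²) = 27.761360
base pitch p_b = π·m·cos α = 12.686621
CR = (61.289892 + 27.761360 − 197.616000·sin 19.94700°)/12.686621 = 1.705293
contact ratio ≈ 1.7053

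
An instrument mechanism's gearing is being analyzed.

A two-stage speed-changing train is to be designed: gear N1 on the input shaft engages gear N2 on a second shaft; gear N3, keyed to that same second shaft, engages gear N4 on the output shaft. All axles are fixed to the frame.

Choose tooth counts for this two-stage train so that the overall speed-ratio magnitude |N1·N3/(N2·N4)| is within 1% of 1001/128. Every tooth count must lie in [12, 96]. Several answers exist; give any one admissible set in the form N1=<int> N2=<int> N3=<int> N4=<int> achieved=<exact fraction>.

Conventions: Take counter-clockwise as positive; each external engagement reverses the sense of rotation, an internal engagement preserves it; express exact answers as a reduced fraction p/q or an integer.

N1=22 N2=16 N3=91 N4=16 achieved=1001/128

class = fixed-axis compound train [2-stage, 1001/128 wanted]
target = 1001/128 in lowest terms: an exact hit needs N1·N3 = k·1001 and N2·N4 = k·128 for one integer k, every count in [12, 96]; additionally prefer no 1:1 stage (N1 ≠ N2, N3 ≠ N4)
k = 1: no 1:1-free in-range split of k·1001 and k·128 into factor pairs; take k = 2
k = 2: N1·N3 = 2002 = 22·91, N2·N4 = 256 = 16·16
achieved = 22·91/(16·16) = 1001/128; |achieved − target| = 0 ≤ 1001/12800 ✓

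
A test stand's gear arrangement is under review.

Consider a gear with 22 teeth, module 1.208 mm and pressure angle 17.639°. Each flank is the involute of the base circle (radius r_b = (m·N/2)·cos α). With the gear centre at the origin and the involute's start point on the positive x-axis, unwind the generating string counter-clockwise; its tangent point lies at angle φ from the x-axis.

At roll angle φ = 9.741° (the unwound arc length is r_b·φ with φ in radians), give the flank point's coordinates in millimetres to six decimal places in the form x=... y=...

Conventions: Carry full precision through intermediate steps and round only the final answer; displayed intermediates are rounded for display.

x=12.844951 y=0.020683

recognized (one wheel, involute flank): single-mesh tooth geometry, m = 1.208, N = 22
pitch radius r_p = m·N/2 = 1.208·22/2 = 13.288000
base radius r_b = r_p·cos α = 13.288000·cos 17.639° = 12.663260
roll angle φ = 9.741° = 0.17001252 rad
x = r_b·(cos φ + φ·sin φ) = 12.844951
y = r_b·(sin φ − φ·cos φ) = 0.020683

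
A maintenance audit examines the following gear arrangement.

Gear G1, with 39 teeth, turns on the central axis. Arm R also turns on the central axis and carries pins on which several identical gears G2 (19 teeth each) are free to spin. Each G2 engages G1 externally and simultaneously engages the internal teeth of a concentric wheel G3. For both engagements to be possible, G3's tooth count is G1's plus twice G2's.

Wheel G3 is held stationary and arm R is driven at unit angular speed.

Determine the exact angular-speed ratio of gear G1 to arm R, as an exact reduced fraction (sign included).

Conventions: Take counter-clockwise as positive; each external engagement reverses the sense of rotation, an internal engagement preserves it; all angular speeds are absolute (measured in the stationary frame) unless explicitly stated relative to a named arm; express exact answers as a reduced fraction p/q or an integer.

recognized (axles ride arm R): planetary set, 39/19/77 teeth
ring teeth: 39 + 2·19 = 77
39(ω_sun−ω_arm) = −77(ω_ring−ω_arm),  ω_ring = 0, ω_arm = 1
ω_sun = 1 − (77/39)(0−1) = 116/39
ω_out/ω_in = 116/39

116/39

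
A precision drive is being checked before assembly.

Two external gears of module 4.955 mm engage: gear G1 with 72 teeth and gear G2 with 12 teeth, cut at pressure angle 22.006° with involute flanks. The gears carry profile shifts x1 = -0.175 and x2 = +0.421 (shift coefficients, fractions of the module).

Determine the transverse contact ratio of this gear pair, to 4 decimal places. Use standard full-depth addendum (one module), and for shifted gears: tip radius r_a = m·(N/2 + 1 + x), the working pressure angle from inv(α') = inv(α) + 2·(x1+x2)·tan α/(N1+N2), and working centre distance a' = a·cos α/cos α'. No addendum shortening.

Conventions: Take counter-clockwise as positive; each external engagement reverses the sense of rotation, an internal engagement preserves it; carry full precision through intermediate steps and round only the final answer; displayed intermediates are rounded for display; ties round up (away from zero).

recognized (one external pair, fixed centres): single-mesh tooth geometry, m = 4.955, N1 = 72, N2 = 12
base radii: r_b1 = 165.384057, r_b2 = 27.564010
tip radii: r_a1 = 182.467875, r_a2 = 36.771055
inv(α') = inv(22.006°) + 2·(-0.175+0.421)·tan α/(72+12) = 0.02243804  ⇒  α' = 22.80383°
a' = a·cos α / cos α' = 208.1100·cos 22.006°/cos 22.80383° = 209.308172
action lengths: √(r_a1²−r_b1²) = 77.088514, √(r_a2²−r_b2²) = 24.337951
base pitch p_b = π·m·cos α = 14.432482
CR = (77.088514 + 24.337951 − 209.308172·sin 22.80383°)/14.432482 = 1.406784
contact ratio ≈ 1.4068

1.4068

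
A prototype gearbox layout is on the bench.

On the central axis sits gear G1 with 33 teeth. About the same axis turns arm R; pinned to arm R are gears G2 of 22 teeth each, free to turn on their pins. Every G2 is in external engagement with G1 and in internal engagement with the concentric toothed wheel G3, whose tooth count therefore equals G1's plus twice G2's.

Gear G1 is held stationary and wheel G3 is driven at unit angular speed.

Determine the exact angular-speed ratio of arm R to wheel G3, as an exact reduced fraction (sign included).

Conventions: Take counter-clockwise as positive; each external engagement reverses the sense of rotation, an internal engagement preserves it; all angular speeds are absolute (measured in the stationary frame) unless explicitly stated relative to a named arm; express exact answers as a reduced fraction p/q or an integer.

7/10

topology: planetary set — G1 33T / G2 22T / G3 77T, arm = carrier (Willis)
ring teeth: 33 + 2·22 = 77
33(ω_sun−ω_arm) = −77(ω_ring−ω_arm),  ω_sun = 0, ω_ring = 1
33(0−ω_arm) = −77(1−ω_arm)  ⇒  110·ω_arm = 77  ⇒  ω_arm = 7/10
ω_out/ω_in = 7/10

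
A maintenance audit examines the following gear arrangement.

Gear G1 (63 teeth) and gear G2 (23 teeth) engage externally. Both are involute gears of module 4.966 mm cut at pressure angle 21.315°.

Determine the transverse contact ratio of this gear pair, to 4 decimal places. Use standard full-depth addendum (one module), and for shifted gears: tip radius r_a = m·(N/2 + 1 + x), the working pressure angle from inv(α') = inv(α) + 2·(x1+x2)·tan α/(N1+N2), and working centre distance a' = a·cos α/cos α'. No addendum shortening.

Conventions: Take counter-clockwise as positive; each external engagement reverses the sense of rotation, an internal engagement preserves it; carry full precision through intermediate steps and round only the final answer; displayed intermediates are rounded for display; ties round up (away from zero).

1.6325

topology: single-mesh involute geometry — m = 4.966, 63T/23T pair
base radii: r_b1 = 145.728646, r_b2 = 53.202521
tip radii: r_a1 = 161.395000, r_a2 = 62.075000
no profile shift: α' = α, a' = a
action lengths: √(r_a1²−r_b1²) = 69.365033, √(r_a2²−r_b2²) = 31.981203
base pitch p_b = π·m·cos α = 14.533970
CR = (69.365033 + 31.981203 − 213.538000·sin 21.31500°)/14.533970 = 1.632466
contact ratio ≈ 1.6325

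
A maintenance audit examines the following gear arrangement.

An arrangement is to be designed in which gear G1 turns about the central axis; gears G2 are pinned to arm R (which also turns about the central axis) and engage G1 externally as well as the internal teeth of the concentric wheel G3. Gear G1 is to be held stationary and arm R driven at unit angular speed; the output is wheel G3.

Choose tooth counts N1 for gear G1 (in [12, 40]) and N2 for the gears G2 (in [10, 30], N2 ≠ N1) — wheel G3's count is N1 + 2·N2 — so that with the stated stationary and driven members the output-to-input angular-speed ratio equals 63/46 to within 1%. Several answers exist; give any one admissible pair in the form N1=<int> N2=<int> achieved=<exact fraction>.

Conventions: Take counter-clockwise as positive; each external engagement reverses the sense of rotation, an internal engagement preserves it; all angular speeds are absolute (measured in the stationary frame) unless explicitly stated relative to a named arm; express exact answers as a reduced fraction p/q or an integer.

N1=34 N2=29 achieved=63/46

topology: planetary set — design target 63/46, arm = carrier (Willis)
Willis with ω_sun = 0: ω_ring/ω_arm = (N1+N3)/N3; set equal to 63/46  ⇒  N3/N1 = 1/(63/46 − 1) = 46/17
N3 = N1 + 2·N2  ⇒  N2/N1 = (N3/N1 − 1)/2 = (46/17 − 1)/2 = 29/34
smallest multiple with N1 ≥ 12 and N2 ≥ 10: k = 1  ⇒  N1 = 1·34 = 34, N2 = 1·29 = 29 (N1 ≤ 40, N2 ≤ 30, N2 ≠ N1 ✓), N3 = 34 + 2·29 = 92
check: (N1+N3)/N3 with N1 = 34, N3 = 92 gives 63/46; |achieved − target| = 0 ≤ 63/4600 ✓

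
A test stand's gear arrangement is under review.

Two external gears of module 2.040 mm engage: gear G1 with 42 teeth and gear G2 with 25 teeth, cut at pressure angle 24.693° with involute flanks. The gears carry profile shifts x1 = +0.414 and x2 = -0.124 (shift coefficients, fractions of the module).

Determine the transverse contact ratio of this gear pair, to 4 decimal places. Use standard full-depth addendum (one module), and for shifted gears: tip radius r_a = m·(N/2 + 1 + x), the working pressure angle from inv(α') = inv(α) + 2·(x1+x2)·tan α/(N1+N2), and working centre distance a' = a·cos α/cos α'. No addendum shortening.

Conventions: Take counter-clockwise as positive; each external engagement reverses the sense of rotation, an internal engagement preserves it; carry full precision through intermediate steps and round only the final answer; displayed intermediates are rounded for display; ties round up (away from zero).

1.4596

recognized (one external pair, fixed centres): single-mesh tooth geometry, m = 2.040, N1 = 42, N2 = 25
base radii: r_b1 = 38.922677, r_b2 = 23.168260
tip radii: r_a1 = 45.724560, r_a2 = 27.287040
inv(α') = inv(24.693°) + 2·(+0.414-0.124)·tan α/(42+25) = 0.03280681  ⇒  α' = 25.72198°
a' = a·cos α / cos α' = 68.3400·cos 24.693°/cos 25.72198° = 68.920197
action lengths: √(r_a1²−r_b1²) = 23.995012, √(r_a2²−r_b2²) = 14.415765
base pitch p_b = π·m·cos α = 5.822819
CR = (23.995012 + 14.415765 − 68.920197·sin 25.72198°)/5.822819 = 1.459618
contact ratio ≈ 1.4596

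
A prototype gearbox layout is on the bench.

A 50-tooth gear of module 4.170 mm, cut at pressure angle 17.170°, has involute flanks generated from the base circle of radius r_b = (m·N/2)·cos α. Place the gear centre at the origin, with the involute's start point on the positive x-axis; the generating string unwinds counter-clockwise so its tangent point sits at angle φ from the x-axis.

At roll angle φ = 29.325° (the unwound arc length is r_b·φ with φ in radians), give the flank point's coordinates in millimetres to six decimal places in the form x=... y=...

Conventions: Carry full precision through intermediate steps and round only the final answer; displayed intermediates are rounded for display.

x=111.807868 y=4.335924

topology: single-mesh involute geometry — m = 4.170, N = 50
pitch radius r_p = m·N/2 = 4.170·50/2 = 104.250000
base radius r_b = r_p·cos α = 104.250000·cos 17.170° = 99.603897
roll angle φ = 29.325° = 0.51181780 rad
x = r_b·(cos φ + φ·sin φ) = 111.807868
y = r_b·(sin φ − φ·cos φ) = 4.335924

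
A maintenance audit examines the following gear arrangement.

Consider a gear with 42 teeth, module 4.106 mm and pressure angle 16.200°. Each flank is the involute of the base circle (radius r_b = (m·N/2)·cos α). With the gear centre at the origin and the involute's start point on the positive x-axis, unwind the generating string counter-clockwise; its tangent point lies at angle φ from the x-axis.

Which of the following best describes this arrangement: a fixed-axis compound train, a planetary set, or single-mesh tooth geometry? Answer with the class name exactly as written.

single-mesh tooth geometry

topology: single-mesh involute geometry — m = 4.106, N = 42
classification: single-mesh tooth geometry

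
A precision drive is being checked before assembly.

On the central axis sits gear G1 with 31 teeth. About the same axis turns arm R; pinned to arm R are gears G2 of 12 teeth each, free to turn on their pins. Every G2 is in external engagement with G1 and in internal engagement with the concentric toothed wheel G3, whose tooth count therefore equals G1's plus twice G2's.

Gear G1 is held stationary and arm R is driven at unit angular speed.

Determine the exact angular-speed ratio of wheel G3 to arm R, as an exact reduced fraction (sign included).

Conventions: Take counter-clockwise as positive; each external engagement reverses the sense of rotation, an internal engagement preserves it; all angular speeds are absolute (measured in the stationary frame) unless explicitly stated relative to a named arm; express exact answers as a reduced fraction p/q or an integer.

86/55

recognized (axles ride arm R): planetary set, 31/12/55 teeth
ring teeth: 31 + 2·12 = 55
31(ω_sun−ω_arm) = −55(ω_ring−ω_arm),  ω_sun = 0, ω_arm = 1
ω_ring = 1 − (31/55)(0−1) = 86/55
ω_out/ω_in = 86/55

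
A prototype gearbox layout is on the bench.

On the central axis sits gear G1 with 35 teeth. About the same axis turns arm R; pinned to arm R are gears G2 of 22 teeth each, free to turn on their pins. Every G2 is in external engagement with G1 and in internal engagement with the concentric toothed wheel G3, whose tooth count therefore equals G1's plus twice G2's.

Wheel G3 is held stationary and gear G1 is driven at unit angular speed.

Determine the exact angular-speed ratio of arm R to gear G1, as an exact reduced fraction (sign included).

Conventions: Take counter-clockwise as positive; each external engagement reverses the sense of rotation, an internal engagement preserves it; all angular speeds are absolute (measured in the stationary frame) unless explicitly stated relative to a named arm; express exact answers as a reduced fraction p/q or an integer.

topology: planetary set — G1 35T / G2 22T / G3 79T, arm = carrier (Willis)
ring teeth: 35 + 2·22 = 79
35(ω_sun−ω_arm) = −79(ω_ring−ω_arm),  ω_ring = 0, ω_sun = 1
35(1−ω_arm) = −79(0−ω_arm)  ⇒  114·ω_arm = 35  ⇒  ω_arm = 35/114
ω_out/ω_in = 35/114

35/114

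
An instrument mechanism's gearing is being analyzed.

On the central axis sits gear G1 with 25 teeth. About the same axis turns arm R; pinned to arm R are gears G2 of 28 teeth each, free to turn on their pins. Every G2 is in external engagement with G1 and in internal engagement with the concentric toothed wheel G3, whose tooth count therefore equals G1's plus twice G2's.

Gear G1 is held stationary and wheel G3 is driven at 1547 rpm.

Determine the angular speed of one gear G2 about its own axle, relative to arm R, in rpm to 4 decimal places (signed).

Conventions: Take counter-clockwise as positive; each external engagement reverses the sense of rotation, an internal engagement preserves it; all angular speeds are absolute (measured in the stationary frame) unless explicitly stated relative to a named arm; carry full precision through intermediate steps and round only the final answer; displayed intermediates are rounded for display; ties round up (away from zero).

+1055.4835 rpm

recognized (axles ride arm R): planetary set, 25/28/81 teeth
normalise by the input: solve with ω_ring = 1, then scale by 1547 rpm
ring teeth: 25 + 2·28 = 81
25(ω_sun−ω_arm) = −81(ω_ring−ω_arm),  ω_sun = 0, ω_ring = 1
25(0−ω_arm) = −81(1−ω_arm)  ⇒  106·ω_arm = 81  ⇒  ω_arm = 81/106
sun–planet mesh: 25·(0−81/106) = −28·(ω_p−ω_arm)  ⇒  ω_p−ω_arm = 2025/2968
scale: ω_p−ω_arm = 2025/2968 × 1547 rpm = +1055.4835 rpm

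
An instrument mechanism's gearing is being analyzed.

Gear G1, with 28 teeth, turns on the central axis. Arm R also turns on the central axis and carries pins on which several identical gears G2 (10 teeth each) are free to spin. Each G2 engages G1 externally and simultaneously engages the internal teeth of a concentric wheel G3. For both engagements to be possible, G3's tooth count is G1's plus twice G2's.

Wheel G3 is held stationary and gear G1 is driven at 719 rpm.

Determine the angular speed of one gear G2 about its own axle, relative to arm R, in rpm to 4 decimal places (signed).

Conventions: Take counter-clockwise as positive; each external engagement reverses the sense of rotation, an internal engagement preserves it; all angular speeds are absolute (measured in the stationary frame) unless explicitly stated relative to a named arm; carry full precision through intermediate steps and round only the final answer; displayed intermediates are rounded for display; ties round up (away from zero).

-1271.4947 rpm

topology: planetary set — G1 28T / G2 10T / G3 48T, arm = carrier (Willis)
normalise by the input: solve with ω_sun = 1, then scale by 719 rpm
ring teeth: 28 + 2·10 = 48
28(ω_sun−ω_arm) = −48(ω_ring−ω_arm),  ω_ring = 0, ω_sun = 1
28(1−ω_arm) = −48(0−ω_arm)  ⇒  76·ω_arm = 28  ⇒  ω_arm = 7/19
sun–planet mesh: 28·(1−7/19) = −10·(ω_p−ω_arm)  ⇒  ω_p−ω_arm = -168/95
scale: ω_p−ω_arm = -168/95 × 719 rpm = -1271.4947 rpm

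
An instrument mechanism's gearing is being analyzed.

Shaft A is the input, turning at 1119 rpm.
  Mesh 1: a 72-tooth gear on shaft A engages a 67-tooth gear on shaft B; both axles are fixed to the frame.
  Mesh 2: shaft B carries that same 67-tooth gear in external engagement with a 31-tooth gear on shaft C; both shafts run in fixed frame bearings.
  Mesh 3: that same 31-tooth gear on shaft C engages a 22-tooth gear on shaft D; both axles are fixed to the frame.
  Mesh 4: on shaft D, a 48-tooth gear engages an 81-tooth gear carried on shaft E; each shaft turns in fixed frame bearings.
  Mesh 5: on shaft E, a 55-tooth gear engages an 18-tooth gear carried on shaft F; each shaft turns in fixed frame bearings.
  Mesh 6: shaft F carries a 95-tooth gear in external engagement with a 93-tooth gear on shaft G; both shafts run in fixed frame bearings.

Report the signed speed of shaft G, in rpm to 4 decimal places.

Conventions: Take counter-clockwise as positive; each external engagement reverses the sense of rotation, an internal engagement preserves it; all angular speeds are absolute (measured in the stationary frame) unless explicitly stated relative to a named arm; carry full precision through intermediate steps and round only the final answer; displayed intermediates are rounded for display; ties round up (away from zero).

+6773.7157 rpm

6-mesh fixed-axis compound train (all bearings frame-fixed)
mesh 1 [72T→67T]: ω = 1119.0000×72/67 = 1202.5075 rpm, sense flips to −
mesh 2 [67T→31T]: ω = 1202.5075×67/31 = 2598.9677 rpm, sense flips to +
mesh 3 [31T→22T]: ω = 2598.9677×31/22 = 3662.1818 rpm, sense flips to −
mesh 4 [48T→81T]: ω = 3662.1818×48/81 = 2170.1818 rpm, sense flips to +
mesh 5 [55T→18T]: ω = 2170.1818×55/18 = 6631.1111 rpm, sense flips to −
mesh 6 [95T→93T]: ω = 6631.1111×95/93 = 6773.7157 rpm, sense flips to +
signed output speed = +6773.7157 rpm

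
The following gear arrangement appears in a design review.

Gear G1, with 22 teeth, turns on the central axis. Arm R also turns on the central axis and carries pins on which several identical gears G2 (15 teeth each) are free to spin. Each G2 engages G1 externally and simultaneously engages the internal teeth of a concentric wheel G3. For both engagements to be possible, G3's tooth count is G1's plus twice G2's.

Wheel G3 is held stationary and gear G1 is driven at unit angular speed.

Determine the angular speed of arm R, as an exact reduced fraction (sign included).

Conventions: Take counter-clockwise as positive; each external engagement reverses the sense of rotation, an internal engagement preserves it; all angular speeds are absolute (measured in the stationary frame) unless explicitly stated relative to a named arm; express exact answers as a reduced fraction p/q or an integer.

11/37

recognized (axles ride arm R): planetary set, 22/15/52 teeth
ring teeth: 22 + 2·15 = 52
22(ω_sun−ω_arm) = −52(ω_ring−ω_arm),  ω_ring = 0, ω_sun = 1
22(1−ω_arm) = −52(0−ω_arm)  ⇒  74·ω_arm = 22  ⇒  ω_arm = 11/37
exact speed ratio = 11/37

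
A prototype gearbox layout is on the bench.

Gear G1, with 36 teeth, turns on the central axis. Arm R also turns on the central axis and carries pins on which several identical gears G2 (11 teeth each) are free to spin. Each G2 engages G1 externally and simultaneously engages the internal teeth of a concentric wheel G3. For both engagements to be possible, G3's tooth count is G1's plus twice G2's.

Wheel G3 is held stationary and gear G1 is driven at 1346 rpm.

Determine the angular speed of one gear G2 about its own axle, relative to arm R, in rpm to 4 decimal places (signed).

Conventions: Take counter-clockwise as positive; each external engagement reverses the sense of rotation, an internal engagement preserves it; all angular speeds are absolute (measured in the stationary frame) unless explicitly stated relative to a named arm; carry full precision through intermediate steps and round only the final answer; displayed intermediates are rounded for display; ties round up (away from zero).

-2718.0348 rpm

class = planetary set [G3 = 36+2·11 = 58; Willis about the carrier]
normalise by the input: solve with ω_sun = 1, then scale by 1346 rpm
ring teeth: 36 + 2·11 = 58
36(ω_sun−ω_arm) = −58(ω_ring−ω_arm),  ω_ring = 0, ω_sun = 1
36(1−ω_arm) = −58(0−ω_arm)  ⇒  94·ω_arm = 36  ⇒  ω_arm = 18/47
sun–planet mesh: 36·(1−18/47) = −11·(ω_p−ω_arm)  ⇒  ω_p−ω_arm = -1044/517
scale: ω_p−ω_arm = -1044/517 × 1346 rpm = -2718.0348 rpm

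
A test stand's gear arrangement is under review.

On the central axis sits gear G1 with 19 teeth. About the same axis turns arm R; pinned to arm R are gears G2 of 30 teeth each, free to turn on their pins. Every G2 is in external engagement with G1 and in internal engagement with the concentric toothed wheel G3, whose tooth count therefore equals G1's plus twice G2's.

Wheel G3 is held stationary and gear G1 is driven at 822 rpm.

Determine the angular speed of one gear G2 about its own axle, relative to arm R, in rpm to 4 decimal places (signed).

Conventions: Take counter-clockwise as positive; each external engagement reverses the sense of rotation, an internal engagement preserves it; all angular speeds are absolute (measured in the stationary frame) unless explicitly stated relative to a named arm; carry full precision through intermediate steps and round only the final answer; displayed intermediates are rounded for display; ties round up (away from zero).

-419.6673 rpm

planetary set (19T centre, 30T on arm, 79T internal) — Willis relation
normalise by the input: solve with ω_sun = 1, then scale by 822 rpm
ring teeth: 19 + 2·30 = 79
19(ω_sun−ω_arm) = −79(ω_ring−ω_arm),  ω_ring = 0, ω_sun = 1
19(1−ω_arm) = −79(0−ω_arm)  ⇒  98·ω_arm = 19  ⇒  ω_arm = 19/98
sun–planet mesh: 19·(1−19/98) = −30·(ω_p−ω_arm)  ⇒  ω_p−ω_arm = -1501/2940
scale: ω_p−ω_arm = -1501/2940 × 822 rpm = -419.6673 rpm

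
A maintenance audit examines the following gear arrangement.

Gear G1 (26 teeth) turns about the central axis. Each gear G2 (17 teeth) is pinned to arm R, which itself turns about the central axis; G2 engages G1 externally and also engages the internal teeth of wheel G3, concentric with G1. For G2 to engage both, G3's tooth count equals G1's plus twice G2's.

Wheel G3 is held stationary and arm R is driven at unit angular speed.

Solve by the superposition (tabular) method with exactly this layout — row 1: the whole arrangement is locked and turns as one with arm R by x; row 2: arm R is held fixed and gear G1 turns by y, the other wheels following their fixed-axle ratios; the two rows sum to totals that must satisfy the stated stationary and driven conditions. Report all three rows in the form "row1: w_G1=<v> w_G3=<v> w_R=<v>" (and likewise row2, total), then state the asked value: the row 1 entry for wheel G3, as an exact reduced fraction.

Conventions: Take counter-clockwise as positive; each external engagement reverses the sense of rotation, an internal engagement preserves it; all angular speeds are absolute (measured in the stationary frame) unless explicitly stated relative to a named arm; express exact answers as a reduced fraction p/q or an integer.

row1: w_G1=1 w_G3=1 w_R=1
row2: w_G1=30/13 w_G3=-1 w_R=0
total: w_G1=43/13 w_G3=0 w_R=1
asked value: 1

class = planetary set [G3 = 26+2·17 = 60; Willis about the carrier]
row 1 (train locked, turned with arm): all members turn x
superposition row 2 [arm held]: sun y, ring −(26/60)·y, arm 0
boundary: total ω_ring = x − (26/60)·y = 0 and total ω_arm = x = 1  ⇒  y = 30/13, x = 1
row 2 ring = −(26/60)·30/13 = -1
totals (row 1 + row 2): sun 1 + 30/13 = 43/13, ring 1 + (-1) = 0, arm 1 + 0 = 1
asked cell (row1, ring) = 1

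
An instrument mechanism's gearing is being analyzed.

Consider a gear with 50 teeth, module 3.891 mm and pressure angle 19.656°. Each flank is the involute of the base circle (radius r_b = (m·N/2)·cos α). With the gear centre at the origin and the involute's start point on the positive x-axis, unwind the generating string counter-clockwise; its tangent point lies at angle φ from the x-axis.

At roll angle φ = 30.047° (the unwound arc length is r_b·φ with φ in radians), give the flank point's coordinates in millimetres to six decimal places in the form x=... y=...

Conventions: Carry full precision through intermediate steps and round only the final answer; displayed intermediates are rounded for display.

x=103.350403 y=4.284009

single-mesh involute tooth geometry (50T wheel at module 3.891)
pitch radius r_p = m·N/2 = 3.891·50/2 = 97.275000
base radius r_b = r_p·cos α = 97.275000·cos 19.656° = 91.606702
roll angle φ = 30.047° = 0.52441908 rad
x = r_b·(cos φ + φ·sin φ) = 103.350403
y = r_b·(sin φ − φ·cos φ) = 4.284009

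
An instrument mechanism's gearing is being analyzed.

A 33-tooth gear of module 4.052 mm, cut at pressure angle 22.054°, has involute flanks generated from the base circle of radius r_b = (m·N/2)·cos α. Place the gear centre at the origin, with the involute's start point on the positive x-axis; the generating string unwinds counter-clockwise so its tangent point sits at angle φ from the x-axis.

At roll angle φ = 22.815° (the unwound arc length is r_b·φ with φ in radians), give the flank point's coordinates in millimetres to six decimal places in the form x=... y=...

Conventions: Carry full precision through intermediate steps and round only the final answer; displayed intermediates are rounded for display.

x=66.685684 y=1.283583

class = single-mesh tooth geometry [base-circle involute, m = 4.052, 33T]
pitch radius r_p = m·N/2 = 4.052·33/2 = 66.858000
base radius r_b = r_p·cos α = 66.858000·cos 22.054° = 61.966026
roll angle φ = 22.815° = 0.39819687 rad
x = r_b·(cos φ + φ·sin φ) = 66.685684
y = r_b·(sin φ − φ·cos φ) = 1.283583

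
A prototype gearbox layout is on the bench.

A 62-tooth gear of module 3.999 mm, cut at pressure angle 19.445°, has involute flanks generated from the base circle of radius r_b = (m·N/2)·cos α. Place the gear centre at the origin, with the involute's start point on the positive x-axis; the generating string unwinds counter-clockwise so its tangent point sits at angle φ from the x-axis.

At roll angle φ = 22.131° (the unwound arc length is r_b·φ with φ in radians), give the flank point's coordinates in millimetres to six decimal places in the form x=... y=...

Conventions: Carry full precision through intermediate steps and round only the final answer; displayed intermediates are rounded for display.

topology: single-mesh involute geometry — m = 3.999, N = 62
pitch radius r_p = m·N/2 = 3.999·62/2 = 123.969000
base radius r_b = r_p·cos α = 123.969000·cos 19.445° = 116.897993
roll angle φ = 22.131° = 0.38625882 rad
x = r_b·(cos φ + φ·sin φ) = 125.295768
y = r_b·(sin φ − φ·cos φ) = 2.212217

x=125.295768 y=2.212217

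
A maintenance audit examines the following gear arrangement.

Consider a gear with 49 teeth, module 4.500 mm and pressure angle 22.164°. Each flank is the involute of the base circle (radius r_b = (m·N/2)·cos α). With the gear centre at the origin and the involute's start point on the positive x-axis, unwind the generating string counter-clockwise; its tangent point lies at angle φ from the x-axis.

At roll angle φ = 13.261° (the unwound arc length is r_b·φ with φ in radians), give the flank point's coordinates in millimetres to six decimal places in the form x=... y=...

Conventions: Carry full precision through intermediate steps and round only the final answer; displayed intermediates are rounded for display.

x=104.801619 y=0.419712

single-mesh involute tooth geometry (49T wheel at module 4.500)
pitch radius r_p = m·N/2 = 4.500·49/2 = 110.250000
base radius r_b = r_p·cos α = 110.250000·cos 22.164° = 102.103386
roll angle φ = 13.261° = 0.23144811 rad
x = r_b·(cos φ + φ·sin φ) = 104.801619
y = r_b·(sin φ − φ·cos φ) = 0.419712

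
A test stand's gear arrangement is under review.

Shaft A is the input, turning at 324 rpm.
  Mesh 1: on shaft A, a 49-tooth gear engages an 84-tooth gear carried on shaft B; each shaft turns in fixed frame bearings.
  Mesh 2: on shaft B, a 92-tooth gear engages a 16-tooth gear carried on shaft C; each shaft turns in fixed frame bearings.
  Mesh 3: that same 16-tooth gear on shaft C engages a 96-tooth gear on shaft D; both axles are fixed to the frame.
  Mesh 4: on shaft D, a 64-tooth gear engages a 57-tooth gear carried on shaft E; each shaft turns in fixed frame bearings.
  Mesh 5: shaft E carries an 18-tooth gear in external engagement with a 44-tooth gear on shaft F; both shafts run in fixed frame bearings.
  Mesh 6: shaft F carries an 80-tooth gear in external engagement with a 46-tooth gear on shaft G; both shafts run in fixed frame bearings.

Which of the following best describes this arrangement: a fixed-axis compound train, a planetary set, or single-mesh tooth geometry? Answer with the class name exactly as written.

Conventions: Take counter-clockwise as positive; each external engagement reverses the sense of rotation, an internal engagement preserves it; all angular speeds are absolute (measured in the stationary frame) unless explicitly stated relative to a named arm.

recognized (7 fixed axles, 6 meshes): fixed-axis compound train
classification: fixed-axis compound train

fixed-axis compound train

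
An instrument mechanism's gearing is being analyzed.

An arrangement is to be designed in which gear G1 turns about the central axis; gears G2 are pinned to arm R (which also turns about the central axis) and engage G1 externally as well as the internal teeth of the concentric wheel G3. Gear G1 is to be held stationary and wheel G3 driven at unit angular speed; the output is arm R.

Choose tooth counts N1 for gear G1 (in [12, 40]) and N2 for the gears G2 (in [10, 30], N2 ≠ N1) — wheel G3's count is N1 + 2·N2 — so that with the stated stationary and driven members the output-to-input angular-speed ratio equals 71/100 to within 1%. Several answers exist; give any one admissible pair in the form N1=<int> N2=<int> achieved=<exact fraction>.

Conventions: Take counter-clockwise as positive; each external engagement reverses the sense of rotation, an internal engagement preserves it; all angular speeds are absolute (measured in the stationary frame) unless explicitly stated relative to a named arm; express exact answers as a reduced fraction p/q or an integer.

topology: planetary set — design target 71/100, arm = carrier (Willis)
Willis with ω_sun = 0: ω_arm/ω_ring = N3/(N1+N3); set equal to 71/100  ⇒  N3/N1 = (71/100)/(1 − 71/100) = 71/29
N3 = N1 + 2·N2  ⇒  N2/N1 = (N3/N1 − 1)/2 = (71/29 − 1)/2 = 21/29
smallest multiple with N1 ≥ 12 and N2 ≥ 10: k = 1  ⇒  N1 = 1·29 = 29, N2 = 1·21 = 21 (N1 ≤ 40, N2 ≤ 30, N2 ≠ N1 ✓), N3 = 29 + 2·21 = 71
check: N3/(N1+N3) with N1 = 29, N3 = 71 gives 71/100; |achieved − target| = 0 ≤ 71/10000 ✓

N1=29 N2=21 achieved=71/100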